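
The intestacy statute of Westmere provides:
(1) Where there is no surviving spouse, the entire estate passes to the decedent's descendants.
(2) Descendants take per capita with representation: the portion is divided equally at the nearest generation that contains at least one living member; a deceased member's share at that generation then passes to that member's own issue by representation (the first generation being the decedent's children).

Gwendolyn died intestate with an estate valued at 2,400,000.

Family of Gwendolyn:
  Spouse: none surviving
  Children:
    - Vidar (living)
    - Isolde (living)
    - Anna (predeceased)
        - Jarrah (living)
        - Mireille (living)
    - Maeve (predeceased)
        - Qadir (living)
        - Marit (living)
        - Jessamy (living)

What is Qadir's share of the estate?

Qadir receives 200,000.

The entire 2,400,000 passes to the descendants.
That amount (2,400,000) is divided into 4 shares of 600,000: Vidar and Isolde each take 600,000; Anna's 600,000 share passes to Anna's issue; Maeve's 600,000 share passes to Maeve's issue.
Anna's share (600,000) is divided into 2 shares of 300,000: Jarrah and Mireille each take 300,000.
Maeve's share (600,000) is divided into 3 shares of 200,000: Qadir, Marit, and Jessamy each take 200,000.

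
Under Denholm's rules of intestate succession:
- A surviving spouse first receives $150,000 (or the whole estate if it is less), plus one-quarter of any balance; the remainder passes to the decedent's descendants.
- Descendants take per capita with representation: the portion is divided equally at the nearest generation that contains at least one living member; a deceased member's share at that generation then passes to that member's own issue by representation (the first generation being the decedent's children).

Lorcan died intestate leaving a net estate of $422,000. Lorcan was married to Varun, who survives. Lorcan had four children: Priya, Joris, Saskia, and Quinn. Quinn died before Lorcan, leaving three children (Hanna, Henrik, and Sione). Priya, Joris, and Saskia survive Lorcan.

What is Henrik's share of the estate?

Henrik receives $17,000.

Varun first takes $150,000, leaving a balance of $272,000. Varun then takes one-quarter of the balance ($68,000), for a total of $218,000. The remaining $204,000 passes to the descendants.
The descendants' portion ($204,000) is divided into 4 shares of $51,000: Priya, Joris, and Saskia each take $51,000; Quinn's $51,000 share passes to Quinn's issue.
Quinn's share ($51,000) is divided into 3 shares of $17,000: Hanna, Henrik, and Sione each take $17,000.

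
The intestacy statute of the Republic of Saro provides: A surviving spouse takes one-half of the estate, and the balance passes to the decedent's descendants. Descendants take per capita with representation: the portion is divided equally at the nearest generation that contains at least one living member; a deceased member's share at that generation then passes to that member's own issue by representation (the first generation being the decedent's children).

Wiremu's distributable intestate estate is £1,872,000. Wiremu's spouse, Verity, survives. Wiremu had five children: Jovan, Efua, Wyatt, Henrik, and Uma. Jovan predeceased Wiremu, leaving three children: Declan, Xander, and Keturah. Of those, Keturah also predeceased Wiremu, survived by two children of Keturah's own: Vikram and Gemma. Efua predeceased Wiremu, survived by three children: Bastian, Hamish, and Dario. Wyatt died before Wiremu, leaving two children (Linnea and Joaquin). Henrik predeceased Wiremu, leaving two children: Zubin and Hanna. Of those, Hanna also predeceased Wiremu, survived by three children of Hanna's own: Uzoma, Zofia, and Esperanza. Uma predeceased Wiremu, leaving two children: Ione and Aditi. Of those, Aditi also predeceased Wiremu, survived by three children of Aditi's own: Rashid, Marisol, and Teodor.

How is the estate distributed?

Verity: £936,000; Declan: £78,000; Xander: £78,000; Vikram: £39,000; Gemma: £39,000; Bastian: £78,000; Hamish: £78,000; Dario: £78,000; Linnea: £78,000; Joaquin: £78,000; Zubin: £78,000; Uzoma: £26,000; Zofia: £26,000; Esperanza: £26,000; Ione: £78,000; Rashid: £26,000; Marisol: £26,000; Teodor: £26,000

Verity takes one-half of £1,872,000 = £936,000. The remaining £936,000 passes to the descendants.
No child survives, so the initial division is made at the grandchildren's generation.
The descendants' portion (£936,000) is divided into 12 shares of £78,000: Declan, Xander, Bastian, Hamish, Dario, Linnea, Joaquin, Zubin, and Ione each take £78,000; Keturah's £78,000 share passes to Keturah's issue; Hanna's £78,000 share passes to Hanna's issue; Aditi's £78,000 share passes to Aditi's issue.
Keturah's share (£78,000) is divided into 2 shares of £39,000: Vikram and Gemma each take £39,000.
Hanna's share (£78,000) is divided into 3 shares of £26,000: Uzoma, Zofia, and Esperanza each take £26,000.
Aditi's share (£78,000) is divided into 3 shares of £26,000: Rashid, Marisol, and Teodor each take £26,000.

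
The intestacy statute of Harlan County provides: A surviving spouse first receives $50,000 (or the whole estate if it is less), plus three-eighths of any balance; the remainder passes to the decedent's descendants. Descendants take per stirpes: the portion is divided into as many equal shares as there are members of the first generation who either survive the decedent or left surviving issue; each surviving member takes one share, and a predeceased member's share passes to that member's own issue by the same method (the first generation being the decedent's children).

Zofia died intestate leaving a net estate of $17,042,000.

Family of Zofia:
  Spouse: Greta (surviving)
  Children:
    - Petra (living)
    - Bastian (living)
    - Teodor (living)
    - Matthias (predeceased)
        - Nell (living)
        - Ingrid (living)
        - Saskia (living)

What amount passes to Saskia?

Greta first takes $50,000, leaving a balance of $16,992,000. Greta then takes three-eighths of the balance ($6,372,000), for a total of $6,422,000. The remaining $10,620,000 passes to the descendants.
The descendants' portion ($10,620,000) is divided into 4 shares of $2,655,000: Petra, Bastian, and Teodor each take $2,655,000; Matthias's $2,655,000 share passes to Matthias's issue.
Matthias's share ($2,655,000) is divided into 3 shares of $885,000: Nell, Ingrid, and Saskia each take $885,000.

Saskia receives $885,000.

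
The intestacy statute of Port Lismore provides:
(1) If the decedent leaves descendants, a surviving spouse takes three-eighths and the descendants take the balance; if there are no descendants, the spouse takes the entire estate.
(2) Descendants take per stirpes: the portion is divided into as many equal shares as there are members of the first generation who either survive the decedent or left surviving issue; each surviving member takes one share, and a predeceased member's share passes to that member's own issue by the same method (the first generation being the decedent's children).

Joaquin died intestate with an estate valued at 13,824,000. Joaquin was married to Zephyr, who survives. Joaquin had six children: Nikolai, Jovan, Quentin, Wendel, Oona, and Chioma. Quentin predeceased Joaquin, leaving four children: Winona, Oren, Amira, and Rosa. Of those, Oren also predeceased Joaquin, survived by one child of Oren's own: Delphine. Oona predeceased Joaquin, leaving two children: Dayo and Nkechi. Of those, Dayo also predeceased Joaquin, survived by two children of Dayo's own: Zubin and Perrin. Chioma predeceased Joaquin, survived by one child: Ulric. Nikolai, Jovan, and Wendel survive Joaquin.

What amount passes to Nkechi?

Nkechi receives 720,000.

Zephyr takes three-eighths of 13,824,000 = 5,184,000. The remaining 8,640,000 passes to the descendants.
The descendants' portion (8,640,000) is divided into 6 shares of 1,440,000: Nikolai, Jovan, and Wendel each take 1,440,000; Quentin's 1,440,000 share passes to Quentin's issue; Oona's 1,440,000 share passes to Oona's issue; Chioma's 1,440,000 share passes to Chioma's issue.
Quentin's share (1,440,000) is divided into 4 shares of 360,000: Winona, Amira, and Rosa each take 360,000; Oren's 360,000 share passes to Oren's issue.
Oren's share (360,000) passes entirely to Delphine.
Oona's share (1,440,000) is divided into 2 shares of 720,000: Nkechi takes 720,000; Dayo's 720,000 share passes to Dayo's issue.
Dayo's share (720,000) is divided into 2 shares of 360,000: Zubin and Perrin each take 360,000.
Chioma's share (1,440,000) passes entirely to Ulric.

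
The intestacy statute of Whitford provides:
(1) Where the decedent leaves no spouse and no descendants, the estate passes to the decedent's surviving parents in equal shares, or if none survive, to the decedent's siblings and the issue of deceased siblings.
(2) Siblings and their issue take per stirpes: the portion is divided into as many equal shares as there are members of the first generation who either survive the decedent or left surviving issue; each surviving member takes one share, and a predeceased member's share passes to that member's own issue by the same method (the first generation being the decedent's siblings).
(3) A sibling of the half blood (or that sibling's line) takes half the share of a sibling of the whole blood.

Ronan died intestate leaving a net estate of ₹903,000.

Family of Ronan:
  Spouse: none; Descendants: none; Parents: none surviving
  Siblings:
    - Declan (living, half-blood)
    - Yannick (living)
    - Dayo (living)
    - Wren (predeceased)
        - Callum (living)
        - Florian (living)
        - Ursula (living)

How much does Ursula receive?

The entire ₹903,000 passes to the siblings and their issue.
Counting each half-blood sibling's line as half a unit, there are 7/2 units in ₹903,000, so one unit is ₹258,000. Whole-blood lines (Yannick, Dayo, and Wren) take ₹258,000 each; half-blood lines (Declan) take ₹129,000 each.
Wren's share (₹258,000) is divided into 3 shares of ₹86,000: Callum, Florian, and Ursula each take ₹86,000.

Ursula receives ₹86,000.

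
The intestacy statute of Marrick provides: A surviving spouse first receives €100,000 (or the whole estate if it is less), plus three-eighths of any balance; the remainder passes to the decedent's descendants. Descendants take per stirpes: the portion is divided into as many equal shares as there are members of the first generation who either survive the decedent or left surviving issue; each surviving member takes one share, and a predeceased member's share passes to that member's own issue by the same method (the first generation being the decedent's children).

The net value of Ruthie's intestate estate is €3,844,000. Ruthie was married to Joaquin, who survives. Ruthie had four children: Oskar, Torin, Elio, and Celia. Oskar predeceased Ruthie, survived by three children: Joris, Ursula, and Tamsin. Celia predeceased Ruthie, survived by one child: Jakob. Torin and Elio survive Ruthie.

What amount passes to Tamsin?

Tamsin receives €195,000.

Joaquin first takes €100,000, leaving a balance of €3,744,000. Joaquin then takes three-eighths of the balance (€1,404,000), for a total of €1,504,000. The remaining €2,340,000 passes to the descendants.
The descendants' portion (€2,340,000) is divided into 4 shares of €585,000: Torin and Elio each take €585,000; Oskar's €585,000 share passes to Oskar's issue; Celia's €585,000 share passes to Celia's issue.
Oskar's share (€585,000) is divided into 3 shares of €195,000: Joris, Ursula, and Tamsin each take €195,000.
Celia's share (€585,000) passes entirely to Jakob.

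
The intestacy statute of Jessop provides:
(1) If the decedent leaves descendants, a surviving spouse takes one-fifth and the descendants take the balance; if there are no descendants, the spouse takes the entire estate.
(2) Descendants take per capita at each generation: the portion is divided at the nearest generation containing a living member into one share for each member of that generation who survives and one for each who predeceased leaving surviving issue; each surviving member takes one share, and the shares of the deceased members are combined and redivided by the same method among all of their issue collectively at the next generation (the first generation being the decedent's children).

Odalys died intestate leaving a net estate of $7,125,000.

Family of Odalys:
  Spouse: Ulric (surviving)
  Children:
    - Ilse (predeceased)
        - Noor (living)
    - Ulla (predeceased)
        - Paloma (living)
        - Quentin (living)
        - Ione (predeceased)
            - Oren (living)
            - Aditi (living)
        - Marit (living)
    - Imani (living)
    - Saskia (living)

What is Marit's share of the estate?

Marit receives $570,000.

Ulric takes one-fifth of $7,125,000 = $1,425,000. The remaining $5,700,000 passes to the descendants.
The descendants' portion ($5,700,000) is divided at the children's generation into 4 shares of $1,425,000. Imani and Saskia each take $1,425,000. The 2 shares of the deceased (Ilse and Ulla) are combined into a pool of $2,850,000.
That pool ($2,850,000) is divided at the grandchildren's generation into 5 shares of $570,000. Noor, Paloma, Quentin, and Marit each take $570,000. The remaining share for the deceased Ione ($570,000) is carried to the next generation.
That pool ($570,000) is divided at the great-grandchildren's generation equally among Oren and Aditi: $285,000 each.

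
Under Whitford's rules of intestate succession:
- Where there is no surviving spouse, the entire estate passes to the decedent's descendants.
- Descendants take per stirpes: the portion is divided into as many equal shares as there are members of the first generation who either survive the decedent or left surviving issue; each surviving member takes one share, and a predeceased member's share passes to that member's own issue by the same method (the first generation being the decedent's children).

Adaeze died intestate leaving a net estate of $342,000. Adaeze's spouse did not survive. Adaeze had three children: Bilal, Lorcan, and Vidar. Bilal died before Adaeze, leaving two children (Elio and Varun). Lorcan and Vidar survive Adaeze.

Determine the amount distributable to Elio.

Elio receives $57,000.

The entire $342,000 passes to the descendants.
That amount ($342,000) is divided into 3 shares of $114,000: Lorcan and Vidar each take $114,000; Bilal's $114,000 share passes to Bilal's issue.
Bilal's share ($114,000) is divided into 2 shares of $57,000: Elio and Varun each take $57,000.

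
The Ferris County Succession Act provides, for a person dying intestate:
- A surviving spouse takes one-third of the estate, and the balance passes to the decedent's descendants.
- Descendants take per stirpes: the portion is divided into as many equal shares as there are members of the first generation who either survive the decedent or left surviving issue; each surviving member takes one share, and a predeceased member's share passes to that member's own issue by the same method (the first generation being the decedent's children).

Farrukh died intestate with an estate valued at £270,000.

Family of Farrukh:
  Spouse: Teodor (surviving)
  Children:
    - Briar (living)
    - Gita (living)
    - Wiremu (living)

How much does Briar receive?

Briar receives £60,000.

Teodor takes one-third of £270,000 = £90,000. The remaining £180,000 passes to the descendants.
The descendants' portion (£180,000) is divided into 3 shares of £60,000: Briar, Gita, and Wiremu each take £60,000.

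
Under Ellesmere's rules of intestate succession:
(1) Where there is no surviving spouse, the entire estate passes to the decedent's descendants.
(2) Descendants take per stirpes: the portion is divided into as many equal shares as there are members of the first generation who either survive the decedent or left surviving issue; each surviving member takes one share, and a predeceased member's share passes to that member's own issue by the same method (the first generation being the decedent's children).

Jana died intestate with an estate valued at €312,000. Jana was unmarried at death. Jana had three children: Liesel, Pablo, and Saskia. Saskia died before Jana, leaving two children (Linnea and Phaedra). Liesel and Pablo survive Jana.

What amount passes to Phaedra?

The entire €312,000 passes to the descendants.
That amount (€312,000) is divided into 3 shares of €104,000: Liesel and Pablo each take €104,000; Saskia's €104,000 share passes to Saskia's issue.
Saskia's share (€104,000) is divided into 2 shares of €52,000: Linnea and Phaedra each take €52,000.

Phaedra receives €52,000.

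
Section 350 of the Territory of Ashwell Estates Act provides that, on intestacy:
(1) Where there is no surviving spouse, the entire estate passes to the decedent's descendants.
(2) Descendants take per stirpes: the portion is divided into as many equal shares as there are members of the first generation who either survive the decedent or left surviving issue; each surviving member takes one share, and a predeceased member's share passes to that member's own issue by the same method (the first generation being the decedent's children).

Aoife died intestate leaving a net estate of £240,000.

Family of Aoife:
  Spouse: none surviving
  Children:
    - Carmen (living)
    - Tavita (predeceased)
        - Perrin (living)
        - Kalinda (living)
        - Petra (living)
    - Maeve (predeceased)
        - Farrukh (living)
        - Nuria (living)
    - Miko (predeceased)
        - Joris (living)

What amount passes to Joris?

The entire £240,000 passes to the descendants.
That amount (£240,000) is divided into 4 shares of £60,000: Carmen takes £60,000; Tavita's £60,000 share passes to Tavita's issue; Maeve's £60,000 share passes to Maeve's issue; Miko's £60,000 share passes to Miko's issue.
Tavita's share (£60,000) is divided into 3 shares of £20,000: Perrin, Kalinda, and Petra each take £20,000.
Maeve's share (£60,000) is divided into 2 shares of £30,000: Farrukh and Nuria each take £30,000.
Miko's share (£60,000) passes entirely to Joris.

Joris receives £60,000.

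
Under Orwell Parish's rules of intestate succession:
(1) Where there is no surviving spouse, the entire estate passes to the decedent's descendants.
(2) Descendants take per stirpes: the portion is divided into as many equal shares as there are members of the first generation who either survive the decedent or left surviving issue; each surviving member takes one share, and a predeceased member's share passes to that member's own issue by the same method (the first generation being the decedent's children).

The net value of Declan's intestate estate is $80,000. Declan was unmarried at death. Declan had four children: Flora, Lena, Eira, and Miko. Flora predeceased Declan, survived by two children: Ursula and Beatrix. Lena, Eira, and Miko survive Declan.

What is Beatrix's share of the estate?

The entire $80,000 passes to the descendants.
That amount ($80,000) is divided into 4 shares of $20,000: Lena, Eira, and Miko each take $20,000; Flora's $20,000 share passes to Flora's issue.
Flora's share ($20,000) is divided into 2 shares of $10,000: Ursula and Beatrix each take $10,000.

Beatrix receives $10,000.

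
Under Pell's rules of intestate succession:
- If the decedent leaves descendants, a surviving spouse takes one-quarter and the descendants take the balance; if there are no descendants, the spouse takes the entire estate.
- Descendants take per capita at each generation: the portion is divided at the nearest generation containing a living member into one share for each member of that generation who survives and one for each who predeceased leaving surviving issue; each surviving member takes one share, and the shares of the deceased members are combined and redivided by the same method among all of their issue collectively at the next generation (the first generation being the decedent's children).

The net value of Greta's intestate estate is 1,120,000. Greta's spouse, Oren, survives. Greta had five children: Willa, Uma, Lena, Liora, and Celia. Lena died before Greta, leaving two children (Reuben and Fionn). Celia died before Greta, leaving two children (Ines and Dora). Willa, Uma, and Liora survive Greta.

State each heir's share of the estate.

Oren takes one-quarter of 1,120,000 = 280,000. The remaining 840,000 passes to the descendants.
The descendants' portion (840,000) is divided at the children's generation into 5 shares of 168,000. Willa, Uma, and Liora each take 168,000. The 2 shares of the deceased (Lena and Celia) are combined into a pool of 336,000.
That pool (336,000) is divided at the grandchildren's generation equally among Reuben, Fionn, Ines, and Dora: 84,000 each.

Oren: 280,000; Willa: 168,000; Uma: 168,000; Reuben: 84,000; Fionn: 84,000; Liora: 168,000; Ines: 84,000; Dora: 84,000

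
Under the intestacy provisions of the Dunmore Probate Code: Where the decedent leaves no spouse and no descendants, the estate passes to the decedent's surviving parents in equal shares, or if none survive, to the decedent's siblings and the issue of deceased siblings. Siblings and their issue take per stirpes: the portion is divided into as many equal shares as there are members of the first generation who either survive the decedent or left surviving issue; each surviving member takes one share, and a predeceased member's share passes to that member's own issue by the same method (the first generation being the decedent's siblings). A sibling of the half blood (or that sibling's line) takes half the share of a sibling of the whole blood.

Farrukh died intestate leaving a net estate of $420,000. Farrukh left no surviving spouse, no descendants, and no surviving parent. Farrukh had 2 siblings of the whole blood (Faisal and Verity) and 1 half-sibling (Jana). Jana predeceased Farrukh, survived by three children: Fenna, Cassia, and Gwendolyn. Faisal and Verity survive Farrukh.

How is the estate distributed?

Faisal: $168,000; Fenna: $28,000; Cassia: $28,000; Gwendolyn: $28,000; Verity: $168,000

The entire $420,000 passes to the siblings and their issue.
Counting each half-blood sibling's line as half a unit, there are 5/2 units in $420,000, so one unit is $168,000. Whole-blood lines (Faisal and Verity) take $168,000 each; half-blood lines (Jana) take $84,000 each.
Jana's share ($84,000) is divided into 3 shares of $28,000: Fenna, Cassia, and Gwendolyn each take $28,000.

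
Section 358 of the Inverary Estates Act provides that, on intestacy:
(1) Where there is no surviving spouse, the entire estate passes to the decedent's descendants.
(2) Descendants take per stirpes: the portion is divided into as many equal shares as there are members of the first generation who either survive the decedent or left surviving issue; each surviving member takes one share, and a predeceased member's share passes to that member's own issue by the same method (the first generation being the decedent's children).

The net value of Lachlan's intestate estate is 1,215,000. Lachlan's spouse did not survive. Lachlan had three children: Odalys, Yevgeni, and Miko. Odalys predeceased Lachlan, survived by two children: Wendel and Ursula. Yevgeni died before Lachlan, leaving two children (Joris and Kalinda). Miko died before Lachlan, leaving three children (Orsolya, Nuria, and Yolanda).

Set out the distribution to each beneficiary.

Wendel: 202,500; Ursula: 202,500; Joris: 202,500; Kalinda: 202,500; Orsolya: 135,000; Nuria: 135,000; Yolanda: 135,000

The entire 1,215,000 passes to the descendants.
That amount (1,215,000) is divided into 3 shares of 405,000: Odalys's 405,000 share passes to Odalys's issue; Yevgeni's 405,000 share passes to Yevgeni's issue; Miko's 405,000 share passes to Miko's issue.
Odalys's share (405,000) is divided into 2 shares of 202,500: Wendel and Ursula each take 202,500.
Yevgeni's share (405,000) is divided into 2 shares of 202,500: Joris and Kalinda each take 202,500.
Miko's share (405,000) is divided into 3 shares of 135,000: Orsolya, Nuria, and Yolanda each take 135,000.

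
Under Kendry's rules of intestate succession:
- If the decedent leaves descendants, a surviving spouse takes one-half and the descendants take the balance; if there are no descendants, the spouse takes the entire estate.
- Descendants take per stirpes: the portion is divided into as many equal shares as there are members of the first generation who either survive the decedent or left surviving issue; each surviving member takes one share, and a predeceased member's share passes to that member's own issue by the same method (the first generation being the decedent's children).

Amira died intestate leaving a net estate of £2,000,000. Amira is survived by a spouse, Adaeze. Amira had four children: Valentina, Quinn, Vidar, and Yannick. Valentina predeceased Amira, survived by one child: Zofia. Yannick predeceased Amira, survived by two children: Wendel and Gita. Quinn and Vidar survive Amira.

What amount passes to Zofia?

Zofia receives £250,000.

Adaeze takes one-half of £2,000,000 = £1,000,000. The remaining £1,000,000 passes to the descendants.
The descendants' portion (£1,000,000) is divided into 4 shares of £250,000: Quinn and Vidar each take £250,000; Valentina's £250,000 share passes to Valentina's issue; Yannick's £250,000 share passes to Yannick's issue.
Valentina's share (£250,000) passes entirely to Zofia.
Yannick's share (£250,000) is divided into 2 shares of £125,000: Wendel and Gita each take £125,000.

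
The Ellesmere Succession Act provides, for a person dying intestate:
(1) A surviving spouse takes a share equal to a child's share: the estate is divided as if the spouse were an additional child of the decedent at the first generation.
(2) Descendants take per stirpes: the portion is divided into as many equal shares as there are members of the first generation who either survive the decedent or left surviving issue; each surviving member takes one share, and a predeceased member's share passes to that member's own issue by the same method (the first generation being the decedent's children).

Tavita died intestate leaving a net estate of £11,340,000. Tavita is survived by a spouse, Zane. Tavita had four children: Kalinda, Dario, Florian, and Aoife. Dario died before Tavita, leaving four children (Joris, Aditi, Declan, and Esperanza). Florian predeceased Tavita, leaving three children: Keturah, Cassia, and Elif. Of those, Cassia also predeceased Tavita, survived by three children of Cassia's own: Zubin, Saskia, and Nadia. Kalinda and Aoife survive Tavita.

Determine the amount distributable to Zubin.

The spouse counts as an additional share at the children's level, so there are 5 primary shares of £2,268,000. Zane takes one such share (£2,268,000).
The children's combined portion (£9,072,000) is divided into 4 shares of £2,268,000: Kalinda and Aoife each take £2,268,000; Dario's £2,268,000 share passes to Dario's issue; Florian's £2,268,000 share passes to Florian's issue.
Dario's share (£2,268,000) is divided into 4 shares of £567,000: Joris, Aditi, Declan, and Esperanza each take £567,000.
Florian's share (£2,268,000) is divided into 3 shares of £756,000: Keturah and Elif each take £756,000; Cassia's £756,000 share passes to Cassia's issue.
Cassia's share (£756,000) is divided into 3 shares of £252,000: Zubin, Saskia, and Nadia each take £252,000.

Zubin receives £252,000.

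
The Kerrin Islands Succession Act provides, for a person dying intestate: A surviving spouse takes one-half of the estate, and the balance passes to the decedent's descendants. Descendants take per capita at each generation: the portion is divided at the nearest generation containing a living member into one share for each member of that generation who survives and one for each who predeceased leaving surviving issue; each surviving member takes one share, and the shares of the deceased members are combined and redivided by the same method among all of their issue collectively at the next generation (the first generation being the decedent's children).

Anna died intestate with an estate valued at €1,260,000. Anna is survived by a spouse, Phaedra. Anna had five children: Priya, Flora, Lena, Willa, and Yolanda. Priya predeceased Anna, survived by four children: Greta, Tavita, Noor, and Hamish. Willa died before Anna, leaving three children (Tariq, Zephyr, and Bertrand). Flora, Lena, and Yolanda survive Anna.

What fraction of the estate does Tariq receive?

Phaedra takes one-half of €1,260,000 = €630,000. The remaining €630,000 passes to the descendants.
The descendants' portion (€630,000) is divided at the children's generation into 5 shares of €126,000. Flora, Lena, and Yolanda each take €126,000. The 2 shares of the deceased (Priya and Willa) are combined into a pool of €252,000.
That pool (€252,000) is divided at the grandchildren's generation equally among Greta, Tavita, Noor, Hamish, Tariq, Zephyr, and Bertrand: €36,000 each.

Tariq receives 1/35 of the estate.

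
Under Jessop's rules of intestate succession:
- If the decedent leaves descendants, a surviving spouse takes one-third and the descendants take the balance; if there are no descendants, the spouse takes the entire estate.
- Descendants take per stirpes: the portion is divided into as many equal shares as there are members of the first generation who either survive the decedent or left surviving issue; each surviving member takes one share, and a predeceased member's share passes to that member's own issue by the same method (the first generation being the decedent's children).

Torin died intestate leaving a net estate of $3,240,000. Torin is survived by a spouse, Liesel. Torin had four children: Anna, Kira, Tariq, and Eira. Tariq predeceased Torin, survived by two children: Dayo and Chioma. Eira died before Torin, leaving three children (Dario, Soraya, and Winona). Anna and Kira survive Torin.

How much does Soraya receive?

Soraya receives $180,000.

Liesel takes one-third of $3,240,000 = $1,080,000. The remaining $2,160,000 passes to the descendants.
The descendants' portion ($2,160,000) is divided into 4 shares of $540,000: Anna and Kira each take $540,000; Tariq's $540,000 share passes to Tariq's issue; Eira's $540,000 share passes to Eira's issue.
Tariq's share ($540,000) is divided into 2 shares of $270,000: Dayo and Chioma each take $270,000.
Eira's share ($540,000) is divided into 3 shares of $180,000: Dario, Soraya, and Winona each take $180,000.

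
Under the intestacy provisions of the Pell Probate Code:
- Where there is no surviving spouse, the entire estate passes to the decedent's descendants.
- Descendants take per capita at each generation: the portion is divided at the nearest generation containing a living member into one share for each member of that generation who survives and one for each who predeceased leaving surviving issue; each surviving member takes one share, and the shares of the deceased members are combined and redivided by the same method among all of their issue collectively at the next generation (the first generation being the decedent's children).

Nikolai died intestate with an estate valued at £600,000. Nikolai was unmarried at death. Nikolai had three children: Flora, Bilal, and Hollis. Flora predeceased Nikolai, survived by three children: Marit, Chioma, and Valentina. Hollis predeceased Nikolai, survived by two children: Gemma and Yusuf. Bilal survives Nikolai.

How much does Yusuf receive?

The entire £600,000 passes to the descendants.
That amount (£600,000) is divided at the children's generation into 3 shares of £200,000. Bilal takes £200,000. The 2 shares of the deceased (Flora and Hollis) are combined into a pool of £400,000.
That pool (£400,000) is divided at the grandchildren's generation equally among Marit, Chioma, Valentina, Gemma, and Yusuf: £80,000 each.

Yusuf receives £80,000.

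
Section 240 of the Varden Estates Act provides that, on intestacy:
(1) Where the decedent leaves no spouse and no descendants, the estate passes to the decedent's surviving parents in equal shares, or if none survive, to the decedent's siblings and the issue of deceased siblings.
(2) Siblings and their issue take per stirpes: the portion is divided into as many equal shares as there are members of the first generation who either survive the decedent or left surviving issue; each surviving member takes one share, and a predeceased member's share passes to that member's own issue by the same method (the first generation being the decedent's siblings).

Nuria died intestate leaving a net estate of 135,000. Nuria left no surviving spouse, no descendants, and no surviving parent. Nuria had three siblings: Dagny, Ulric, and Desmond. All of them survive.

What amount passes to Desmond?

The entire 135,000 passes to the siblings and their issue.
That amount (135,000) is divided into 3 shares of 45,000: Dagny, Ulric, and Desmond each take 45,000.

Desmond receives 45,000.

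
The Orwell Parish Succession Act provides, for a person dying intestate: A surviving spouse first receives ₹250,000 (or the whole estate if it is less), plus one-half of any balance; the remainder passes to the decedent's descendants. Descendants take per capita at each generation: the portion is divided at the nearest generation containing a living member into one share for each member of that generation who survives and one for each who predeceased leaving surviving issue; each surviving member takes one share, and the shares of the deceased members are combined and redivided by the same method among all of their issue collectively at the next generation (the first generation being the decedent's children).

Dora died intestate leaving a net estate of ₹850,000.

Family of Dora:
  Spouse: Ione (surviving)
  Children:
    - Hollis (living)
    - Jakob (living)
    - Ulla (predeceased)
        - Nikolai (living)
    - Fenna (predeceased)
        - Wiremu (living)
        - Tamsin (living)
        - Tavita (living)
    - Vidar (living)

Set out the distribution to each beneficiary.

Ione first takes ₹250,000, leaving a balance of ₹600,000. Ione then takes one-half of the balance (₹300,000), for a total of ₹550,000. The remaining ₹300,000 passes to the descendants.
The descendants' portion (₹300,000) is divided at the children's generation into 5 shares of ₹60,000. Hollis, Jakob, and Vidar each take ₹60,000. The 2 shares of the deceased (Ulla and Fenna) are combined into a pool of ₹120,000.
That pool (₹120,000) is divided at the grandchildren's generation equally among Nikolai, Wiremu, Tamsin, and Tavita: ₹30,000 each.

Ione: ₹550,000; Hollis: ₹60,000; Jakob: ₹60,000; Nikolai: ₹30,000; Wiremu: ₹30,000; Tamsin: ₹30,000; Tavita: ₹30,000; Vidar: ₹60,000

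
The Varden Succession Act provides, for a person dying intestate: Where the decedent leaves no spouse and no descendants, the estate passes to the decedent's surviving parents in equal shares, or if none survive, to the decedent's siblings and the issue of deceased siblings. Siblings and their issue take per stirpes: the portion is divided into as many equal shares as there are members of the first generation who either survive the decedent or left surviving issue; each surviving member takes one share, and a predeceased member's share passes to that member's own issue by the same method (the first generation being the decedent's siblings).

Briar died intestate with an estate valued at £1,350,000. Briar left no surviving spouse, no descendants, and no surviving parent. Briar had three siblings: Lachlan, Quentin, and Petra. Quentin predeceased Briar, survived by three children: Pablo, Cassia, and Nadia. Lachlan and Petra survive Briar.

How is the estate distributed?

The entire £1,350,000 passes to the siblings and their issue.
That amount (£1,350,000) is divided into 3 shares of £450,000: Lachlan and Petra each take £450,000; Quentin's £450,000 share passes to Quentin's issue.
Quentin's share (£450,000) is divided into 3 shares of £150,000: Pablo, Cassia, and Nadia each take £150,000.

Lachlan: £450,000; Pablo: £150,000; Cassia: £150,000; Nadia: £150,000; Petra: £450,000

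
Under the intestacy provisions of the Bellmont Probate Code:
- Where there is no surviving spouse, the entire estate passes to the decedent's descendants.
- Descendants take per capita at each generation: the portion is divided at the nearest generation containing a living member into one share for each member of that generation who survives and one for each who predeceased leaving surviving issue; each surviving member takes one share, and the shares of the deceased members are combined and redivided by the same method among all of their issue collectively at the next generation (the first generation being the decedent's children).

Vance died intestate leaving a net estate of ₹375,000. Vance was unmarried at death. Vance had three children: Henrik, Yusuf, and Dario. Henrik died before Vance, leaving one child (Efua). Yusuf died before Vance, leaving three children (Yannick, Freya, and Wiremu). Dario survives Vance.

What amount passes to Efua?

The entire ₹375,000 passes to the descendants.
That amount (₹375,000) is divided at the children's generation into 3 shares of ₹125,000. Dario takes ₹125,000. The 2 shares of the deceased (Henrik and Yusuf) are combined into a pool of ₹250,000.
That pool (₹250,000) is divided at the grandchildren's generation equally among Efua, Yannick, Freya, and Wiremu: ₹62,500 each.

Efua receives ₹62,500.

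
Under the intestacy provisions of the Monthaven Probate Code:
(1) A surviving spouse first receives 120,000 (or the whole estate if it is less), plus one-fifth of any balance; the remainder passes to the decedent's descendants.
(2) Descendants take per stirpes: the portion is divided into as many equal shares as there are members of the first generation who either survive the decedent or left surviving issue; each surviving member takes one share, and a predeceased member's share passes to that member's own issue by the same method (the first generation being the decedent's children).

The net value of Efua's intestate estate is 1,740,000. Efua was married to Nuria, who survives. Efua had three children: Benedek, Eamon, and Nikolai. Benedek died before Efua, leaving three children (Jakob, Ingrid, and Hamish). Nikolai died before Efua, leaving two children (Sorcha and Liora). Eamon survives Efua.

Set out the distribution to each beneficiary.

Nuria first takes 120,000, leaving a balance of 1,620,000. Nuria then takes one-fifth of the balance (324,000), for a total of 444,000. The remaining 1,296,000 passes to the descendants.
The descendants' portion (1,296,000) is divided into 3 shares of 432,000: Eamon takes 432,000; Benedek's 432,000 share passes to Benedek's issue; Nikolai's 432,000 share passes to Nikolai's issue.
Benedek's share (432,000) is divided into 3 shares of 144,000: Jakob, Ingrid, and Hamish each take 144,000.
Nikolai's share (432,000) is divided into 2 shares of 216,000: Sorcha and Liora each take 216,000.

Nuria: 444,000; Jakob: 144,000; Ingrid: 144,000; Hamish: 144,000; Eamon: 432,000; Sorcha: 216,000; Liora: 216,000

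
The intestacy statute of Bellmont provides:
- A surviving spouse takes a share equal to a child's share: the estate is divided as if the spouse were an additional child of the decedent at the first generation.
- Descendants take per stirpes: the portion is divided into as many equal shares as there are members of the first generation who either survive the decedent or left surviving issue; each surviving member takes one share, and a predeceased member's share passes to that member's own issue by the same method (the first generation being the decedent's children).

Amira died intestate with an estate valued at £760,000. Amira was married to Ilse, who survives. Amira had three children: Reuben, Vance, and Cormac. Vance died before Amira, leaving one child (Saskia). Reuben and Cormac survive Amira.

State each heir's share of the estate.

The spouse counts as an additional share at the children's level, so there are 4 primary shares of £190,000. Ilse takes one such share (£190,000).
The children's combined portion (£570,000) is divided into 3 shares of £190,000: Reuben and Cormac each take £190,000; Vance's £190,000 share passes to Vance's issue.
Vance's share (£190,000) passes entirely to Saskia.

Ilse: £190,000; Reuben: £190,000; Saskia: £190,000; Cormac: £190,000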